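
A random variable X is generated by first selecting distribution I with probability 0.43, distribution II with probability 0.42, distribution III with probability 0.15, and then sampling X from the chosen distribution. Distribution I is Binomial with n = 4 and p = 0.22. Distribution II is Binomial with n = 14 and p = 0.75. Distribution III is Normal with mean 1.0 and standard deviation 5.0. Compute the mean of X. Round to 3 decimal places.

4.938

Component means — I: 0.88; II: 10.5; III: 1.
E[X] = 0.43·0.88 + 0.42·10.5 + 0.15·1 = 4.9384.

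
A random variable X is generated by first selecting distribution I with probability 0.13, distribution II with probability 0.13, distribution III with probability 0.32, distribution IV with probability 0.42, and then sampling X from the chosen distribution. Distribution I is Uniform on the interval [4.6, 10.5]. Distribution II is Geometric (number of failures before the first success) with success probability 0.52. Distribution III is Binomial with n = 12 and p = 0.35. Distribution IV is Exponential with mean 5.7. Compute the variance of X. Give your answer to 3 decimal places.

18.518

Per component, I: μ=7.55, E[X²]=59.9033; II: μ=0.923077, E[X²]=2.62722; III: μ=4.2, E[X²]=20.37; IV: μ=5.7, E[X²]=64.98.
E[X] = 0.13·7.55 + 0.13·0.923077 + 0.32·4.2 + 0.42·5.7 = 4.8395.
E[X²] = 0.13·59.9033 + 0.13·2.62722 + 0.32·20.37 + 0.42·64.98 = 41.939.
Var(X) = E[X²] − (E[X])² = 41.939 − 23.4208 = 18.5182.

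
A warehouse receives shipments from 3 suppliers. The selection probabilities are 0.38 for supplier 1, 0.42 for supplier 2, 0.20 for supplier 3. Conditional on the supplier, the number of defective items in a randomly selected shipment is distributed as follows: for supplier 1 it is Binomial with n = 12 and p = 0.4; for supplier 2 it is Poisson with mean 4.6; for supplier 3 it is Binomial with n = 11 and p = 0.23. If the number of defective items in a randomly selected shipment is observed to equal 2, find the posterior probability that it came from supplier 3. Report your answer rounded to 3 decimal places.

Likelihoods P(X=2 | ·): 1: 0.0638523; 2: 0.106348; 3: 0.276844.
Posterior ∝ prior × likelihood. Numerator for 3: 0.2·0.276844 = 0.0553688.
Normalizing constant: 0.38·0.0638523 + 0.42·0.106348 + 0.2·0.276844 = 0.124299.
P(3 | observation) = 0.0553688 / 0.124299 = 0.445448.

0.445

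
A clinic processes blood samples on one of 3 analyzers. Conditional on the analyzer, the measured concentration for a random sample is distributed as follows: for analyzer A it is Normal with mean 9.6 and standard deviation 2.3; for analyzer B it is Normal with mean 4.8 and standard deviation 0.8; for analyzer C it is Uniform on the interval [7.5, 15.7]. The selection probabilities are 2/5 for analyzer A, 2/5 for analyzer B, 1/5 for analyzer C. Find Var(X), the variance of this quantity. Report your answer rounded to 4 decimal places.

11.1983

Per component, A: μ=9.6, E[X²]=97.45; B: μ=4.8, E[X²]=23.68; C: μ=11.6, E[X²]=140.163.
E[X] = 0.4·9.6 + 0.4·4.8 + 0.2·11.6 = 8.08.
E[X²] = 0.4·97.45 + 0.4·23.68 + 0.2·140.163 = 76.4847.
Var(X) = E[X²] − (E[X])² = 76.4847 − 65.2864 = 11.1983.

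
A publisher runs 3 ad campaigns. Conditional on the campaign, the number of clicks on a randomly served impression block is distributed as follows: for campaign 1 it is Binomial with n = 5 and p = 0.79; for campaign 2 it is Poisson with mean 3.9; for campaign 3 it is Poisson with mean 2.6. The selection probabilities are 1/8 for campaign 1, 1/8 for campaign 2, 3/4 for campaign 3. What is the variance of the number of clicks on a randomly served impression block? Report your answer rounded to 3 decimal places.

2.871

Per component, 1: μ=3.95, E[X²]=16.432; 2: μ=3.9, E[X²]=19.11; 3: μ=2.6, E[X²]=9.36.
E[X] = 0.125·3.95 + 0.125·3.9 + 0.75·2.6 = 2.93125.
E[X²] = 0.125·16.432 + 0.125·19.11 + 0.75·9.36 = 11.4628.
Var(X) = E[X²] − (E[X])² = 11.4628 − 8.59223 = 2.87052.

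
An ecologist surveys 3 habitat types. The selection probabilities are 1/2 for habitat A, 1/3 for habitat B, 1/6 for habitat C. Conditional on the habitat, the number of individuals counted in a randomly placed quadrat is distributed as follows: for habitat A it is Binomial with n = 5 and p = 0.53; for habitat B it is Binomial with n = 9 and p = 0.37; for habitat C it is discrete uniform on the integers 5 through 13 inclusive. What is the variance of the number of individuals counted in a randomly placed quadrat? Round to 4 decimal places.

7.6565

Per component, A: μ=2.65, E[X²]=8.268; B: μ=3.33, E[X²]=13.1868; C: μ=9, E[X²]=87.6667.
E[X] = 0.5·2.65 + 0.333333·3.33 + 0.166667·9 = 3.935.
E[X²] = 0.5·8.268 + 0.333333·13.1868 + 0.166667·87.6667 = 23.1407.
Var(X) = E[X²] − (E[X])² = 23.1407 − 15.4842 = 7.65649.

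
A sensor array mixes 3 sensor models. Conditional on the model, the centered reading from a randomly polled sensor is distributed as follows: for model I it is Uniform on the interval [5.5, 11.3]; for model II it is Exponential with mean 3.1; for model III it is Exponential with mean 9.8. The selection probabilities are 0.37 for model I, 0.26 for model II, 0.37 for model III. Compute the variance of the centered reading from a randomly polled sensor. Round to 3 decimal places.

Per component, I: μ=8.4, E[X²]=73.3633; II: μ=3.1, E[X²]=19.22; III: μ=9.8, E[X²]=192.08.
E[X] = 0.37·8.4 + 0.26·3.1 + 0.37·9.8 = 7.54.
E[X²] = 0.37·73.3633 + 0.26·19.22 + 0.37·192.08 = 103.211.
Var(X) = E[X²] − (E[X])² = 103.211 − 56.8516 = 46.3596.

46.360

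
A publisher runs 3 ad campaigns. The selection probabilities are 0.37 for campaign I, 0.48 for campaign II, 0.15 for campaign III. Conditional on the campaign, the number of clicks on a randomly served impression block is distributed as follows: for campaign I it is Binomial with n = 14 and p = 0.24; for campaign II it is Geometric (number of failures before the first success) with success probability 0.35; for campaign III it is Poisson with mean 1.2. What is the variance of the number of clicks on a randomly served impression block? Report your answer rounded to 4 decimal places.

Per component, I: μ=3.36, E[X²]=13.8432; II: μ=1.85714, E[X²]=8.7551; III: μ=1.2, E[X²]=2.64.
E[X] = 0.37·3.36 + 0.48·1.85714 + 0.15·1.2 = 2.31463.
E[X²] = 0.37·13.8432 + 0.48·8.7551 + 0.15·2.64 = 9.72043.
Var(X) = E[X²] − (E[X])² = 9.72043 − 5.35751 = 4.36293.

4.3629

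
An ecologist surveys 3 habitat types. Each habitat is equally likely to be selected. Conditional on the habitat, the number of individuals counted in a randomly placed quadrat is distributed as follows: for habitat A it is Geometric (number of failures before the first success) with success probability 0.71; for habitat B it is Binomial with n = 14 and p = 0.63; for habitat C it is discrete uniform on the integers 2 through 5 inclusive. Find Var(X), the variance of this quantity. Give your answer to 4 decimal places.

13.7645

Per component, A: μ=0.408451, E[X²]=0.742115; B: μ=8.82, E[X²]=81.0558; C: μ=3.5, E[X²]=13.5.
E[X] = 0.333333·0.408451 + 0.333333·8.82 + 0.333333·3.5 = 4.24282.
E[X²] = 0.333333·0.742115 + 0.333333·81.0558 + 0.333333·13.5 = 31.766.
Var(X) = E[X²] − (E[X])² = 31.766 − 18.0015 = 13.7645.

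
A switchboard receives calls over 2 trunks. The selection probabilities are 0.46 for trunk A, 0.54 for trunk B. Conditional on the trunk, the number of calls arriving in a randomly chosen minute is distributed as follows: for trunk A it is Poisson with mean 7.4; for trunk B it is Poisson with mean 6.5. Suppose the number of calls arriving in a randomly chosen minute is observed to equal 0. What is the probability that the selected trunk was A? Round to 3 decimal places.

Likelihoods P(X=0 | ·): A: 0.000611253; B: 0.00150344.
Posterior ∝ prior × likelihood. Numerator for A: 0.46·0.000611253 = 0.000281176.
Normalizing constant: 0.46·0.000611253 + 0.54·0.00150344 = 0.00109303.
P(A | observation) = 0.000281176 / 0.00109303 = 0.257244.

0.257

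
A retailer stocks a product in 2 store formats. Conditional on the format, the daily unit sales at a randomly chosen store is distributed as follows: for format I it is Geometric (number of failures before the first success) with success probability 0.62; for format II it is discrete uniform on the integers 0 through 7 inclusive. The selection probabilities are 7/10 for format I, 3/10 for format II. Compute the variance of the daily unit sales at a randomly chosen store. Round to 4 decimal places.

4.0174

Per component, I: μ=0.612903, E[X²]=1.3642; II: μ=3.5, E[X²]=17.5.
E[X] = 0.7·0.612903 + 0.3·3.5 = 1.47903.
E[X²] = 0.7·1.3642 + 0.3·17.5 = 6.20494.
Var(X) = E[X²] − (E[X])² = 6.20494 − 2.18754 = 4.01741.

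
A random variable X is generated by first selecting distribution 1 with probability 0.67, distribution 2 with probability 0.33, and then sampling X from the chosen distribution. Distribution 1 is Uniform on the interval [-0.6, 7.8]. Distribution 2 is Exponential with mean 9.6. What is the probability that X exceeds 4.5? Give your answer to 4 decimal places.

0.4697

Conditional on each component, P(X > 4.5): 1: 0.392857; 2: 0.625784.
By total probability, P(X > 4.5) = 0.67·0.392857 + 0.33·0.625784 = 0.469723.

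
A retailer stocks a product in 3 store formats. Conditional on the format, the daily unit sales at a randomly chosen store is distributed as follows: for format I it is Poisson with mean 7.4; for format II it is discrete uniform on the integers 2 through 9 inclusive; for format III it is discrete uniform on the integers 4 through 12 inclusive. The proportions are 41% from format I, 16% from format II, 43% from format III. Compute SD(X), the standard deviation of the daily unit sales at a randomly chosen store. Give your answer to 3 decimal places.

Per component, I: μ=7.4, E[X²]=62.16; II: μ=5.5, E[X²]=35.5; III: μ=8, E[X²]=70.6667.
E[X] = 0.41·7.4 + 0.16·5.5 + 0.43·8 = 7.354.
E[X²] = 0.41·62.16 + 0.16·35.5 + 0.43·70.6667 = 61.5523.
Var(X) = E[X²] − (E[X])² = 61.5523 − 54.0813 = 7.47095.
SD(X) = √7.47095 = 2.7333.

2.733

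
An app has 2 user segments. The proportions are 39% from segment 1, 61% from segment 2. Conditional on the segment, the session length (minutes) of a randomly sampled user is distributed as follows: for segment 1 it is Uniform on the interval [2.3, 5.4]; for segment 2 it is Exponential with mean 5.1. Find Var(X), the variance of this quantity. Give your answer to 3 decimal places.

Per component, 1: μ=3.85, E[X²]=15.6233; 2: μ=5.1, E[X²]=52.02.
E[X] = 0.39·3.85 + 0.61·5.1 = 4.6125.
E[X²] = 0.39·15.6233 + 0.61·52.02 = 37.8253.
Var(X) = E[X²] − (E[X])² = 37.8253 − 21.2752 = 16.5501.

16.550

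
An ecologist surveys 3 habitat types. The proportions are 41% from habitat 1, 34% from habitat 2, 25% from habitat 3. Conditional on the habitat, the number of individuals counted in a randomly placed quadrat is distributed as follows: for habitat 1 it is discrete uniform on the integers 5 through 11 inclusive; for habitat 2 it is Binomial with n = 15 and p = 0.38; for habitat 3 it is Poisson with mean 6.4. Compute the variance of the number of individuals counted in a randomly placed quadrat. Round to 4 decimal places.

Per component, 1: μ=8, E[X²]=68; 2: μ=5.7, E[X²]=36.024; 3: μ=6.4, E[X²]=47.36.
E[X] = 0.41·8 + 0.34·5.7 + 0.25·6.4 = 6.818.
E[X²] = 0.41·68 + 0.34·36.024 + 0.25·47.36 = 51.9682.
Var(X) = E[X²] − (E[X])² = 51.9682 − 46.4851 = 5.48304.

5.4830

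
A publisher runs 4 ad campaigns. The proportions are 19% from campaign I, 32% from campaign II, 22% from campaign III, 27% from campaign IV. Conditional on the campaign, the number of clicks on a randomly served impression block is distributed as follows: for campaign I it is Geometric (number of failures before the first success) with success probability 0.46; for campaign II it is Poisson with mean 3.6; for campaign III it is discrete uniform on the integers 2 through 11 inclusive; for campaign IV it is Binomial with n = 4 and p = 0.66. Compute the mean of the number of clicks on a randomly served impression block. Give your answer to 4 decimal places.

Component means — I: 1.17391; II: 3.6; III: 6.5; IV: 2.64.
E[X] = 0.19·1.17391 + 0.32·3.6 + 0.22·6.5 + 0.27·2.64 = 3.51784.

3.5178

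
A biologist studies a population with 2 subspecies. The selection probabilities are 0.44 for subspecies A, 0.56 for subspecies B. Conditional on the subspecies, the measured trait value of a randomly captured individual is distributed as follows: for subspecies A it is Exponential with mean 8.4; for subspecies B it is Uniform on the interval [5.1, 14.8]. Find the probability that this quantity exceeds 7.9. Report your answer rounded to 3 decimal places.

0.570

Conditional on each subspecies, P(X > 7.9): A: 0.390442; B: 0.71134.
By total probability, P(X > 7.9) = 0.44·0.390442 + 0.56·0.71134 = 0.570145.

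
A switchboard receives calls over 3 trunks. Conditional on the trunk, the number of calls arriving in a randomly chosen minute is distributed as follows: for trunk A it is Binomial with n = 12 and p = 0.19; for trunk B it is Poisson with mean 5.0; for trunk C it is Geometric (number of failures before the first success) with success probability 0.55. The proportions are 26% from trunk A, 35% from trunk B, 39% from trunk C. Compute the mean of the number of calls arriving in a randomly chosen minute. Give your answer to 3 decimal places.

2.662

Component means — A: 2.28; B: 5; C: 0.818182.
E[X] = 0.26·2.28 + 0.35·5 + 0.39·0.818182 = 2.66189.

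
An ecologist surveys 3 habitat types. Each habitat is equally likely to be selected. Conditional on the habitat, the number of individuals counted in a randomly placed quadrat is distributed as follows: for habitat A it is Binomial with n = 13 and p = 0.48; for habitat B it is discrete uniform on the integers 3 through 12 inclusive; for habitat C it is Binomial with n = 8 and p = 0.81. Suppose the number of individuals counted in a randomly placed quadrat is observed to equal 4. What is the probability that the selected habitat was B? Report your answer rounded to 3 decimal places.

0.409

Likelihoods P(X=4 | ·): A: 0.105512; B: 0.1; C: 0.0392692.
Posterior ∝ prior × likelihood. Numerator for B: 0.333333·0.1 = 0.0333333.
Normalizing constant: 0.333333·0.105512 + 0.333333·0.1 + 0.333333·0.0392692 = 0.0815937.
P(B | observation) = 0.0333333 / 0.0815937 = 0.408528.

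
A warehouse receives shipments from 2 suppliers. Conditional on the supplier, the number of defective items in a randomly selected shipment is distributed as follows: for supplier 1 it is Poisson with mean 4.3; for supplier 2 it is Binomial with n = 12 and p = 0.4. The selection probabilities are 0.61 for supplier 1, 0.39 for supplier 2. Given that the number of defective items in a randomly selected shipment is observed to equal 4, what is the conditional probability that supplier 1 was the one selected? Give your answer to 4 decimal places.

0.5868

Likelihoods P(X=4 | ·): 1: 0.193284; 2: 0.212841.
Posterior ∝ prior × likelihood. Numerator for 1: 0.61·0.193284 = 0.117903.
Normalizing constant: 0.61·0.193284 + 0.39·0.212841 = 0.200911.
P(1 | observation) = 0.117903 / 0.200911 = 0.586843.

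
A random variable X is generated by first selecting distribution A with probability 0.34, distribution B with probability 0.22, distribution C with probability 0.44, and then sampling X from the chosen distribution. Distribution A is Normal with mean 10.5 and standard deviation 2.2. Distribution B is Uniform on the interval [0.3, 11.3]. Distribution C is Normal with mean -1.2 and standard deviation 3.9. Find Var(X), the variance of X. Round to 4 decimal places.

37.4306

Per component, A: μ=10.5, E[X²]=115.09; B: μ=5.8, E[X²]=43.7233; C: μ=-1.2, E[X²]=16.65.
E[X] = 0.34·10.5 + 0.22·5.8 + 0.44·-1.2 = 4.318.
E[X²] = 0.34·115.09 + 0.22·43.7233 + 0.44·16.65 = 56.0757.
Var(X) = E[X²] − (E[X])² = 56.0757 − 18.6451 = 37.4306.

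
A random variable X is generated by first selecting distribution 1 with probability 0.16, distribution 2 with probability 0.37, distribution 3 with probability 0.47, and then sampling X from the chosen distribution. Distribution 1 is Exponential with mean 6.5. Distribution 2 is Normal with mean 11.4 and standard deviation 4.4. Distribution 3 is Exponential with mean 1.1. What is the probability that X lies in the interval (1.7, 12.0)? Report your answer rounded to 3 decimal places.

Conditional on each component, P(1.7 < X < 12.0): 1: 0.612023; 2: 0.54049; 3: 0.213197.
By total probability, P(1.7 < X < 12.0) = 0.16·0.612023 + 0.37·0.54049 + 0.47·0.213197 = 0.398107.

0.398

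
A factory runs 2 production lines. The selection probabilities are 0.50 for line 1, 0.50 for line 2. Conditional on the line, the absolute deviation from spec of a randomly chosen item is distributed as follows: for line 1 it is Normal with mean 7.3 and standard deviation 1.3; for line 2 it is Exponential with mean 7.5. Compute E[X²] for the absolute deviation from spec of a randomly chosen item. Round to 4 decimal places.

For each component E[X²] = Var + (mean)², giving 1: 54.98; 2: 112.5.
Overall E[X²] = 0.5·54.98 + 0.5·112.5 = 83.74.

83.7400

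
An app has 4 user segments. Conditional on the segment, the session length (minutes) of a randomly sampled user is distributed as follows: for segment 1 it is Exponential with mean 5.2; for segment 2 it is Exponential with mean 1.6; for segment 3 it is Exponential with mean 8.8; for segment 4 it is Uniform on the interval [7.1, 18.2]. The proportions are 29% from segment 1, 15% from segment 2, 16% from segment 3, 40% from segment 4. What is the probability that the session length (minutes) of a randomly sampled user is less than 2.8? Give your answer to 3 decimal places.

0.288

Conditional on each segment, P(X < 2.8): 1: 0.416355; 2: 0.826226; 3: 0.272529; 4: 0.
By total probability, P(X < 2.8) = 0.29·0.416355 + 0.15·0.826226 + 0.16·0.272529 + 0.4·0 = 0.288281.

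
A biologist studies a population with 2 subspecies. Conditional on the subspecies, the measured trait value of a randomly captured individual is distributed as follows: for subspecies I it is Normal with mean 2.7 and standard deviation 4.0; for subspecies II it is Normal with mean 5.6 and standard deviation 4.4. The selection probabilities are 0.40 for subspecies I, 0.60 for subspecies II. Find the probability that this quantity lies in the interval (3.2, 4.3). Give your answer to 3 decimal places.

Conditional on each subspecies, P(3.2 < X < 4.3): I: 0.105684; II: 0.0911029.
By total probability, P(3.2 < X < 4.3) = 0.4·0.105684 + 0.6·0.0911029 = 0.0969351.

0.097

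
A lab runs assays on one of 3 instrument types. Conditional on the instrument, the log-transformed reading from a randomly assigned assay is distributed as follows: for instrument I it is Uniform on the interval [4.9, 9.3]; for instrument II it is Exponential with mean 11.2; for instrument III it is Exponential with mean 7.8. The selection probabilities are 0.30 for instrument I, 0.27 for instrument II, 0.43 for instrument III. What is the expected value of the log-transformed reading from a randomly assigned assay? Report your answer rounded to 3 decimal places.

8.508

Component means — I: 7.1; II: 11.2; III: 7.8.
E[X] = 0.3·7.1 + 0.27·11.2 + 0.43·7.8 = 8.508.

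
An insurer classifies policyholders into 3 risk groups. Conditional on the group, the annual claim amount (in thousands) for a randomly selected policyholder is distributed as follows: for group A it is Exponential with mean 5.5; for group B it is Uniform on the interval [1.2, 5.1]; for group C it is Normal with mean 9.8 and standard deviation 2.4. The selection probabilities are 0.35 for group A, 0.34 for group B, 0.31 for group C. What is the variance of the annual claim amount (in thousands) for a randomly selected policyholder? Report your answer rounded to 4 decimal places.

Per component, A: μ=5.5, E[X²]=60.5; B: μ=3.15, E[X²]=11.19; C: μ=9.8, E[X²]=101.8.
E[X] = 0.35·5.5 + 0.34·3.15 + 0.31·9.8 = 6.034.
E[X²] = 0.35·60.5 + 0.34·11.19 + 0.31·101.8 = 56.5376.
Var(X) = E[X²] − (E[X])² = 56.5376 − 36.4092 = 20.1284.

20.1284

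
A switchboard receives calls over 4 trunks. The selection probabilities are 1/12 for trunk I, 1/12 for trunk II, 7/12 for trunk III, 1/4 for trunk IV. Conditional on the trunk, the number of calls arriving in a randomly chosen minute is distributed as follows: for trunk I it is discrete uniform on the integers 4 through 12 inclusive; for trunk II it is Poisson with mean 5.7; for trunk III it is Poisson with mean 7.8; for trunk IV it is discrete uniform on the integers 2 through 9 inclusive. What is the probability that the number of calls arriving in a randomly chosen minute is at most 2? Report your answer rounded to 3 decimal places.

Conditional on each trunk, P(X ≤ 2): I: 0; II: 0.0767732; III: 0.0160698; IV: 0.125.
By total probability, P(X ≤ 2) = 0.0833333·0 + 0.0833333·0.0767732 + 0.583333·0.0160698 + 0.25·0.125 = 0.0470218.

0.047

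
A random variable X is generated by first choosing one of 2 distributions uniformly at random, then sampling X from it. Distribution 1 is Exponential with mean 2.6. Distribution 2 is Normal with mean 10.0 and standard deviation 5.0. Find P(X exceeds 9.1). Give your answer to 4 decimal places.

Conditional on each component, P(X > 9.1): 1: 0.0301974; 2: 0.571424.
By total probability, P(X > 9.1) = 0.5·0.0301974 + 0.5·0.571424 = 0.300811.

0.3008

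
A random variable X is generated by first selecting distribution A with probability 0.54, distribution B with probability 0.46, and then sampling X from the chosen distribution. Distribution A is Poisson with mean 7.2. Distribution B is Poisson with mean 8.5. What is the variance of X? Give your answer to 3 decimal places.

Per component, A: μ=7.2, E[X²]=59.04; B: μ=8.5, E[X²]=80.75.
E[X] = 0.54·7.2 + 0.46·8.5 = 7.798.
E[X²] = 0.54·59.04 + 0.46·80.75 = 69.0266.
Var(X) = E[X²] − (E[X])² = 69.0266 − 60.8088 = 8.2178.

8.218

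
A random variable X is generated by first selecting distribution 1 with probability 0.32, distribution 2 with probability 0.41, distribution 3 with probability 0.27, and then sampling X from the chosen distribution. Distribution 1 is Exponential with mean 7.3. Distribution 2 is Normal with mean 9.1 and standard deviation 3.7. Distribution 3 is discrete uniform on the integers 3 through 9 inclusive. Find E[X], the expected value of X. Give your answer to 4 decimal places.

7.6870

Component means — 1: 7.3; 2: 9.1; 3: 6.
E[X] = 0.32·7.3 + 0.41·9.1 + 0.27·6 = 7.687.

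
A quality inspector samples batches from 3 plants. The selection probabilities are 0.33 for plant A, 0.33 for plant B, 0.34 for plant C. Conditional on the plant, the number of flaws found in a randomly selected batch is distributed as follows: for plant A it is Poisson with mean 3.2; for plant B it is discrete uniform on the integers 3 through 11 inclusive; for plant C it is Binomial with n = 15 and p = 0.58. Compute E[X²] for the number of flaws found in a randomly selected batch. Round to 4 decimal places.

For each component E[X²] = Var + (mean)², giving A: 13.44; B: 55.6667; C: 79.344.
Overall E[X²] = 0.33·13.44 + 0.33·55.6667 + 0.34·79.344 = 49.7822.

49.7822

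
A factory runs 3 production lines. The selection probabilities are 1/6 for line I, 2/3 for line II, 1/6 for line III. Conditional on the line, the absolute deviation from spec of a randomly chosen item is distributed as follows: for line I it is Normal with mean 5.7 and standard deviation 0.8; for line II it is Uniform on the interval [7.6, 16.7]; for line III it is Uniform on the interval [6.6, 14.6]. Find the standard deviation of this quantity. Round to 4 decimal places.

Per component, I: μ=5.7, E[X²]=33.13; II: μ=12.15, E[X²]=154.523; III: μ=10.6, E[X²]=117.693.
E[X] = 0.166667·5.7 + 0.666667·12.15 + 0.166667·10.6 = 10.8167.
E[X²] = 0.166667·33.13 + 0.666667·154.523 + 0.166667·117.693 = 128.153.
Var(X) = E[X²] − (E[X])² = 128.153 − 117 = 11.1525.
SD(X) = √11.1525 = 3.33954.

3.3395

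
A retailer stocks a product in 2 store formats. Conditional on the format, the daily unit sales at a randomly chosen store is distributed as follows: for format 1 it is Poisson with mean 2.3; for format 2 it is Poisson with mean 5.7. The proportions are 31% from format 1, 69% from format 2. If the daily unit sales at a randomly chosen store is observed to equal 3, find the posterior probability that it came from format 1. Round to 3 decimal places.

Likelihoods P(X=3 | ·): 1: 0.203308; 2: 0.103275.
Posterior ∝ prior × likelihood. Numerator for 1: 0.31·0.203308 = 0.0630255.
Normalizing constant: 0.31·0.203308 + 0.69·0.103275 = 0.134285.
P(1 | observation) = 0.0630255 / 0.134285 = 0.469341.

0.469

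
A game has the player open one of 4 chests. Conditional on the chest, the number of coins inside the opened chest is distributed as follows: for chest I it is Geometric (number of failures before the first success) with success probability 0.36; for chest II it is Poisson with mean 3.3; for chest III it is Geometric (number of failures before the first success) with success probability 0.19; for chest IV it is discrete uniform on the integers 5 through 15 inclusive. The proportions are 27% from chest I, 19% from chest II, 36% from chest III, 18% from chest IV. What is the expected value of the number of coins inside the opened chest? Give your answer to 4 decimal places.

Component means — I: 1.77778; II: 3.3; III: 4.26316; IV: 10.
E[X] = 0.27·1.77778 + 0.19·3.3 + 0.36·4.26316 + 0.18·10 = 4.44174.

4.4417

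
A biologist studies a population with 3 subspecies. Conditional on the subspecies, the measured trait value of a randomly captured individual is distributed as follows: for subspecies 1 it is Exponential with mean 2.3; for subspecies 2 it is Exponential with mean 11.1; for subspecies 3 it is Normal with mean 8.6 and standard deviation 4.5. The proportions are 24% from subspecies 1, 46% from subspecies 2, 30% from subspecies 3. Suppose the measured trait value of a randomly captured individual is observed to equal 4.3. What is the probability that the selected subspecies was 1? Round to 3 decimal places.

Likelihoods f(4.3 | ·): 1: 0.0670394; 2: 0.0611557; 3: 0.0561595.
Posterior ∝ prior × likelihood. Numerator for 1: 0.24·0.0670394 = 0.0160895.
Normalizing constant: 0.24·0.0670394 + 0.46·0.0611557 + 0.3·0.0561595 = 0.0610689.
P(1 | observation) = 0.0160895 / 0.0610689 = 0.263464.

0.263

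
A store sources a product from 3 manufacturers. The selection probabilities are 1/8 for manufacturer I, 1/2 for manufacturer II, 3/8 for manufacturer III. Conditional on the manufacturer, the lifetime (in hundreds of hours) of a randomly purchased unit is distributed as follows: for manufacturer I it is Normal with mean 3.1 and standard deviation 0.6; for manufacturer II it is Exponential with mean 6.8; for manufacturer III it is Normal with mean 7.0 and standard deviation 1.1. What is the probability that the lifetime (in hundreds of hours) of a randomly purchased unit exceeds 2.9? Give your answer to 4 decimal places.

0.7802

Conditional on each manufacturer, P(X > 2.9): I: 0.630559; II: 0.652809; III: 0.999903.
By total probability, P(X > 2.9) = 0.125·0.630559 + 0.5·0.652809 + 0.375·0.999903 = 0.780188.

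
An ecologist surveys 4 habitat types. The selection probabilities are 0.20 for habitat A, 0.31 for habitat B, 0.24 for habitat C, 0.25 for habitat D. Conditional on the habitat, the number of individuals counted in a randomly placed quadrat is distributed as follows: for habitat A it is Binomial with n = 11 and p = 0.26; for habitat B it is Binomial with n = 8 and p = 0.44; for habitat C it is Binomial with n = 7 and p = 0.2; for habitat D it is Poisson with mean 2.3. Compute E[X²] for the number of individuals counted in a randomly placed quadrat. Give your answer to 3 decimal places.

For each component E[X²] = Var + (mean)², giving A: 10.296; B: 14.3616; C: 3.08; D: 7.59.
Overall E[X²] = 0.2·10.296 + 0.31·14.3616 + 0.24·3.08 + 0.25·7.59 = 9.148.

9.148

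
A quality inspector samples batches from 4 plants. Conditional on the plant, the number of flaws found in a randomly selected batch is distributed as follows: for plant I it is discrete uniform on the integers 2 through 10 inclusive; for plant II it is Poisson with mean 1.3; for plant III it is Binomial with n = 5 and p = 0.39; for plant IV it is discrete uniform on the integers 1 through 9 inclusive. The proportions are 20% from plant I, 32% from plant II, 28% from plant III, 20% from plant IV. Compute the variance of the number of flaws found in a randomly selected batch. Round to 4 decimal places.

Per component, I: μ=6, E[X²]=42.6667; II: μ=1.3, E[X²]=2.99; III: μ=1.95, E[X²]=4.992; IV: μ=5, E[X²]=31.6667.
E[X] = 0.2·6 + 0.32·1.3 + 0.28·1.95 + 0.2·5 = 3.162.
E[X²] = 0.2·42.6667 + 0.32·2.99 + 0.28·4.992 + 0.2·31.6667 = 17.2212.
Var(X) = E[X²] − (E[X])² = 17.2212 − 9.99824 = 7.22298.

7.2230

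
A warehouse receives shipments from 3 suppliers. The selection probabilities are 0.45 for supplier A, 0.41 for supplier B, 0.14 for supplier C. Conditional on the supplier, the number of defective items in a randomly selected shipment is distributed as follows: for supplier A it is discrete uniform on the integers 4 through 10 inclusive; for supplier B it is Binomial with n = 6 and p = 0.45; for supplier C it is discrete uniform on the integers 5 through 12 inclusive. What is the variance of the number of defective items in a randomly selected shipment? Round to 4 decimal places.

Per component, A: μ=7, E[X²]=53; B: μ=2.7, E[X²]=8.775; C: μ=8.5, E[X²]=77.5.
E[X] = 0.45·7 + 0.41·2.7 + 0.14·8.5 = 5.447.
E[X²] = 0.45·53 + 0.41·8.775 + 0.14·77.5 = 38.2978.
Var(X) = E[X²] − (E[X])² = 38.2978 − 29.6698 = 8.62794.

8.6279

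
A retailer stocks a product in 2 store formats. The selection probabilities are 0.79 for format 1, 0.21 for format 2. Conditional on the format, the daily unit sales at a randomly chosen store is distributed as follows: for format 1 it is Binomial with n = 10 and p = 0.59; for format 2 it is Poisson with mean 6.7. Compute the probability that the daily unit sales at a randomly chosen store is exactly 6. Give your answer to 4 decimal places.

0.2302

Conditional on each format, P(X = 6): 1: 0.250303; 2: 0.154648.
By total probability, P(X = 6) = 0.79·0.250303 + 0.21·0.154648 = 0.230216.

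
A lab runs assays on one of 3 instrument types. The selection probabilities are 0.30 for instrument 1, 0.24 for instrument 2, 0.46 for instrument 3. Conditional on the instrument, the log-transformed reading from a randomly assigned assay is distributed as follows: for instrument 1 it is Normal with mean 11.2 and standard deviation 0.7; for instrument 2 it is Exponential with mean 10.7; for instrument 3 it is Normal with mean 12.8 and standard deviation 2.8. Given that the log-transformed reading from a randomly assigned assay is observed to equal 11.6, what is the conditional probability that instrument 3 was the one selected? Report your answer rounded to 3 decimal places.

Likelihoods f(11.6 | ·): 1: 0.484068; 2: 0.0316077; 3: 0.129977.
Posterior ∝ prior × likelihood. Numerator for 3: 0.46·0.129977 = 0.0597896.
Normalizing constant: 0.3·0.484068 + 0.24·0.0316077 + 0.46·0.129977 = 0.212596.
P(3 | observation) = 0.0597896 / 0.212596 = 0.281236.

0.281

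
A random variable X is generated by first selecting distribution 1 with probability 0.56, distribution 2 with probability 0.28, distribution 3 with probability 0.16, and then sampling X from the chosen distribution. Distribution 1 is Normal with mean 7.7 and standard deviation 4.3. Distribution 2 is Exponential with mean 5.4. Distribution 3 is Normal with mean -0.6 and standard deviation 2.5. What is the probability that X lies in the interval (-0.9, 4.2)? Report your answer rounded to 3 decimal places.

0.338

Conditional on each component, P(-0.9 < X < 4.2): 1: 0.185086; 2: 0.540574; 3: 0.520329.
By total probability, P(-0.9 < X < 4.2) = 0.56·0.185086 + 0.28·0.540574 + 0.16·0.520329 = 0.338261.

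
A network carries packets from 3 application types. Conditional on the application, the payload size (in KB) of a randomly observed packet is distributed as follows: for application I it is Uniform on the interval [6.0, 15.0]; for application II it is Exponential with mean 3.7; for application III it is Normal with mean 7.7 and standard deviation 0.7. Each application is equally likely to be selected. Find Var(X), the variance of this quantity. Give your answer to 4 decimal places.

14.7633

Per component, I: μ=10.5, E[X²]=117; II: μ=3.7, E[X²]=27.38; III: μ=7.7, E[X²]=59.78.
E[X] = 0.333333·10.5 + 0.333333·3.7 + 0.333333·7.7 = 7.3.
E[X²] = 0.333333·117 + 0.333333·27.38 + 0.333333·59.78 = 68.0533.
Var(X) = E[X²] − (E[X])² = 68.0533 − 53.29 = 14.7633.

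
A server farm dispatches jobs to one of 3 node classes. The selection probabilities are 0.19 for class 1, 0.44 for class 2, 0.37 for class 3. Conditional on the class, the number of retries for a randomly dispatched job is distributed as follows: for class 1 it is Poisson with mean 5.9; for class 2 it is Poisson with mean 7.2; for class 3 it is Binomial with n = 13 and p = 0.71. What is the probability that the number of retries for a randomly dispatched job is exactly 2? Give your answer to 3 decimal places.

Conditional on each class, P(X = 2): 1: 0.04768; 2: 0.0193515; 3: 4.79722e-05.
By total probability, P(X = 2) = 0.19·0.04768 + 0.44·0.0193515 + 0.37·4.79722e-05 = 0.0175916.

0.018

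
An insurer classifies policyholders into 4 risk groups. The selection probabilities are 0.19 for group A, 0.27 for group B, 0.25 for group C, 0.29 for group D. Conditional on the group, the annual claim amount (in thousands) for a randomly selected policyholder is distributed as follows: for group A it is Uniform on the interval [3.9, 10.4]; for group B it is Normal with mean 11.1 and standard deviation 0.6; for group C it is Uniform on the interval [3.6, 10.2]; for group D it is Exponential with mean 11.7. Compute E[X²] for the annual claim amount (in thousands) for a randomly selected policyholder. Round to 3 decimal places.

For each component E[X²] = Var + (mean)², giving A: 54.6433; B: 123.57; C: 51.24; D: 273.78.
Overall E[X²] = 0.19·54.6433 + 0.27·123.57 + 0.25·51.24 + 0.29·273.78 = 135.952.

135.952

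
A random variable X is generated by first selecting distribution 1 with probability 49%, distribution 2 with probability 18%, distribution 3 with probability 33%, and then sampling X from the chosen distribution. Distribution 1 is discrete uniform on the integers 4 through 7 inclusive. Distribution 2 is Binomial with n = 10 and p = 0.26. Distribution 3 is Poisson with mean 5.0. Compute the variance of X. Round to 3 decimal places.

Per component, 1: μ=5.5, E[X²]=31.5; 2: μ=2.6, E[X²]=8.684; 3: μ=5, E[X²]=30.
E[X] = 0.49·5.5 + 0.18·2.6 + 0.33·5 = 4.813.
E[X²] = 0.49·31.5 + 0.18·8.684 + 0.33·30 = 26.8981.
Var(X) = E[X²] − (E[X])² = 26.8981 − 23.165 = 3.73315.

3.733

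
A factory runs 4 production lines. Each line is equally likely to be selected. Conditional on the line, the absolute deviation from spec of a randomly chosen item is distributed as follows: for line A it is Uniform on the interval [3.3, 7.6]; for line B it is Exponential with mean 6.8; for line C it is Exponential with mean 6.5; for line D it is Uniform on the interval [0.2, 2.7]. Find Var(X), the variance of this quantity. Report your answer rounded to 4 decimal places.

Per component, A: μ=5.45, E[X²]=31.2433; B: μ=6.8, E[X²]=92.48; C: μ=6.5, E[X²]=84.5; D: μ=1.45, E[X²]=2.62333.
E[X] = 0.25·5.45 + 0.25·6.8 + 0.25·6.5 + 0.25·1.45 = 5.05.
E[X²] = 0.25·31.2433 + 0.25·92.48 + 0.25·84.5 + 0.25·2.62333 = 52.7117.
Var(X) = E[X²] − (E[X])² = 52.7117 − 25.5025 = 27.2092.

27.2092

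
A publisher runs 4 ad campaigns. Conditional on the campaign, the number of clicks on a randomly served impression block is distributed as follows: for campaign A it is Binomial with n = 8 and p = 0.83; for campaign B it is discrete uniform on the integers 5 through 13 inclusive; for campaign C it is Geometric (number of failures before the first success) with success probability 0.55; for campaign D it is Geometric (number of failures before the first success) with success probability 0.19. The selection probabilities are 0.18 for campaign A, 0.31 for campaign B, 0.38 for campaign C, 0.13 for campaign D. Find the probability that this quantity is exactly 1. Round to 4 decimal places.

Conditional on each campaign, P(X = 1): A: 2.72465e-05; B: 0; C: 0.2475; D: 0.1539.
By total probability, P(X = 1) = 0.18·2.72465e-05 + 0.31·0 + 0.38·0.2475 + 0.13·0.1539 = 0.114062.

0.1141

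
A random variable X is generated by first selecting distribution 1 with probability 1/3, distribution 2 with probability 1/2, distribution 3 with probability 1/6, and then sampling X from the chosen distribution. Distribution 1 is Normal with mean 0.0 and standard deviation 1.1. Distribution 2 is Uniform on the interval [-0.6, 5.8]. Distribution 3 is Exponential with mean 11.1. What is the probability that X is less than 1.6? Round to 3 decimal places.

0.503

Conditional on each component, P(X < 1.6): 1: 0.927102; 2: 0.34375; 3: 0.134237.
By total probability, P(X < 1.6) = 0.333333·0.927102 + 0.5·0.34375 + 0.166667·0.134237 = 0.503282.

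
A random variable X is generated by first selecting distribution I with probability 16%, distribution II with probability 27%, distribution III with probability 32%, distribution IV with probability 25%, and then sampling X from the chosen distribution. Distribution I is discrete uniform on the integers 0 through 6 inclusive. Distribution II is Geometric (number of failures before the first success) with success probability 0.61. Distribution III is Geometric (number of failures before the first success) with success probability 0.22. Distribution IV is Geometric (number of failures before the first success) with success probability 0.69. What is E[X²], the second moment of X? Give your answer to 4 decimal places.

11.8661

For each component E[X²] = Var + (mean)², giving I: 13; II: 1.45687; III: 28.686; IV: 0.852972.
Overall E[X²] = 0.16·13 + 0.27·1.45687 + 0.32·28.686 + 0.25·0.852972 = 11.8661.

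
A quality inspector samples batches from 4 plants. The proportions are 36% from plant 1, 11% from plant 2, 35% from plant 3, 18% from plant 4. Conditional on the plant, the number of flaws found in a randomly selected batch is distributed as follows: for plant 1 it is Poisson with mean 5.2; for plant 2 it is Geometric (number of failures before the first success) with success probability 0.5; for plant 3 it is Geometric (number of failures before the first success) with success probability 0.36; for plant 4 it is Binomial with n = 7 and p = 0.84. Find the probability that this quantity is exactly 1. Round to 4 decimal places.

Conditional on each plant, P(X = 1): 1: 0.0286861; 2: 0.25; 3: 0.2304; 4: 9.865e-05.
By total probability, P(X = 1) = 0.36·0.0286861 + 0.11·0.25 + 0.35·0.2304 + 0.18·9.865e-05 = 0.118485.

0.1185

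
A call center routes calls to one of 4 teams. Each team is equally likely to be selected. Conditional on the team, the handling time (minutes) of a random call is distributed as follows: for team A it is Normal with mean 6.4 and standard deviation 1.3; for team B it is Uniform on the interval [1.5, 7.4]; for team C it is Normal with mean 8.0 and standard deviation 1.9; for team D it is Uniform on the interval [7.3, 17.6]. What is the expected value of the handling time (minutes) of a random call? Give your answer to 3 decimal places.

Component means — A: 6.4; B: 4.45; C: 8; D: 12.45.
E[X] = 0.25·6.4 + 0.25·4.45 + 0.25·8 + 0.25·12.45 = 7.825.

7.825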